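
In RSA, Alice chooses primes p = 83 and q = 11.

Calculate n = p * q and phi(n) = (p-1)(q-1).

Step 1: n = p * q = 83 * 11 = 913.
Step 2: phi(n) = (p-1)(q-1) = 82 * 10 = 820.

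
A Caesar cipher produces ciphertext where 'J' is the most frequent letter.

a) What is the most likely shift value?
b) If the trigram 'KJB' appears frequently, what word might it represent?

Step 1: In English, 'E' is the most frequent letter (12.7%).
Step 2: The most frequent ciphertext letter is 'J' (position 9).
Step 3: Shift = (9 - 4) mod 26 = 5.
Step 4: Decrypt 'KJB' by shifting back 5:
  K -> F
  J -> E
  B -> W
Step 5: 'KJB' decrypts to 'FEW'.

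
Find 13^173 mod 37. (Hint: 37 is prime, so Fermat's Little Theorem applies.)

Step 1: Since 37 is prime, by Fermat's Little Theorem: 13^36 = 1 (mod 37).
Step 2: Reduce exponent: 173 mod 36 = 29.
Step 3: So 13^173 = 13^29 (mod 37).
Step 4: 13^29 mod 37 = 22.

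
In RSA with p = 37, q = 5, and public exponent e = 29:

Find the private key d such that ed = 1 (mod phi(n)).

Step 1: n = 37 * 5 = 185.
Step 2: phi(n) = 36 * 4 = 144.
Step 3: Find d such that 29 * d = 1 (mod 144).
Step 4: d = 29^(-1) mod 144 = 5.
Verification: 29 * 5 = 145 = 1 * 144 + 1.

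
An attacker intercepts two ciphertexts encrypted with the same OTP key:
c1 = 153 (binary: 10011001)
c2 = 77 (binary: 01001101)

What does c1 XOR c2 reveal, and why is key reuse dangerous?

Step 1: c1 XOR c2 = (m1 XOR k) XOR (m2 XOR k).
Step 2: By XOR associativity/commutativity: = m1 XOR m2 XOR k XOR k = m1 XOR m2.
Step 3: 10011001 XOR 01001101 = 11010100 = 212.
Step 4: The key cancels out! An attacker learns m1 XOR m2 = 212, revealing the relationship between plaintexts.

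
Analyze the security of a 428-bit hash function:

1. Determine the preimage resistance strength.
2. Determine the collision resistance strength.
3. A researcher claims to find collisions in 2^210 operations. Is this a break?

Step 1: Preimage resistance requires brute-force of 2^428 operations.
Step 2: Collision resistance (birthday bound) = 2^(428/2) = 2^214.
Step 3: The claimed attack costs 2^210 operations.
Step 4: Since 2^210 < 2^214, the claimed attack beats the generic birthday bound, so collision resistance is broken.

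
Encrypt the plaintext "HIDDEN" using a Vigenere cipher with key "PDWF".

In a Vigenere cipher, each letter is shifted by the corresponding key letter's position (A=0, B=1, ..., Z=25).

Step 1: Repeat key to match plaintext length:
  Plaintext: HIDDEN
  Key:       PDWFPD
Step 2: Encrypt each letter:
  H(7) + P(15) = (7+15) mod 26 = 22 = W
  I(8) + D(3) = (8+3) mod 26 = 11 = L
  D(3) + W(22) = (3+22) mod 26 = 25 = Z
  D(3) + F(5) = (3+5) mod 26 = 8 = I
  E(4) + P(15) = (4+15) mod 26 = 19 = T
  N(13) + D(3) = (13+3) mod 26 = 16 = Q
Ciphertext: WLZITQ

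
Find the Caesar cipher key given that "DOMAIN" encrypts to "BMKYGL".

Step 1: Compare first letters: D (position 3) -> B (position 1).
Step 2: Shift = (1 - 3) mod 26 = 24.
The shift value is 24.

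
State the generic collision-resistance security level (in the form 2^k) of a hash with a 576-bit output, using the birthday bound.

Step 1: The birthday paradox gives collision probability ~50% after sqrt(2^n) = 2^(n/2) hashes.
Step 2: For 576-bit output: 2^(576/2) = 2^288.
Step 3: Approximately 2^288 hash computations needed.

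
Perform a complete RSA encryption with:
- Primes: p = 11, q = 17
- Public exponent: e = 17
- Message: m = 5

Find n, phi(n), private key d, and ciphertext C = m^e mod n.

Step 1: n = 11 * 17 = 187.
Step 2: phi(n) = (11-1)(17-1) = 10 * 16 = 160.
Step 3: Find d = 17^(-1) mod 160 = 113.
  Verify: 17 * 113 = 1921 = 1 (mod 160).
Step 4: C = 5^17 mod 187 = 124.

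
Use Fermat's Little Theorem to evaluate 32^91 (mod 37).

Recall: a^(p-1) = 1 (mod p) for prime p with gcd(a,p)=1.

Step 1: Since 37 is prime, by Fermat's Little Theorem: 32^36 = 1 (mod 37).
Step 2: Reduce exponent: 91 mod 36 = 19.
Step 3: So 32^91 = 32^19 (mod 37).
Step 4: 32^19 mod 37 = 5.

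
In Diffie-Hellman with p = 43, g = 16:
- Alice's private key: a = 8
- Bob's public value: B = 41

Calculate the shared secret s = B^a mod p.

Step 1: s = B^a mod p = 41^8 mod 43.
  41^1 mod 43 = 41
  41^2 mod 43 = (41 * 41) mod 43 = 4
  41^3 mod 43 = (4 * 41) mod 43 = 35
  41^4 mod 43 = (35 * 41) mod 43 = 16
  41^5 mod 43 = (16 * 41) mod 43 = 11
  41^6 mod 43 = (11 * 41) mod 43 = 21
  41^7 mod 43 = (21 * 41) mod 43 = 1
  41^8 mod 43 = (1 * 41) mod 43 = 41
Result: shared secret = 41.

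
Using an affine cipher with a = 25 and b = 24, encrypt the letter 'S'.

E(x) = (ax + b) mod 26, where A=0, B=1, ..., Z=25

Step 1: Convert 'S' to number: x = 18.
Step 2: E(18) = (25 * 18 + 24) mod 26 = 474 mod 26 = 6.
Step 3: Convert 6 back to letter: G.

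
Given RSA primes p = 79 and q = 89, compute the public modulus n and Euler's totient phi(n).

Step 1: n = p * q = 79 * 89 = 7031.
Step 2: phi(n) = (p-1)(q-1) = 78 * 88 = 6864.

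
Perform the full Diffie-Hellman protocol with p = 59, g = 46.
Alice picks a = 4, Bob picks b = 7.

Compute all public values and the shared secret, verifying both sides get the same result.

Step 1: A = g^a mod p = 46^4 mod 59 = 5.
Step 2: B = g^b mod p = 46^7 mod 59 = 48.
Step 3: Alice computes s = B^a mod p = 48^4 mod 59 = 9.
Step 4: Bob computes s = A^b mod p = 5^7 mod 59 = 9.
Both sides agree: shared secret = 9.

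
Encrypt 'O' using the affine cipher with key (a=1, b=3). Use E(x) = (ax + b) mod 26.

Step 1: Convert 'O' to number: x = 14.
Step 2: E(14) = (1 * 14 + 3) mod 26 = 17 mod 26 = 17.
Step 3: Convert 17 back to letter: R.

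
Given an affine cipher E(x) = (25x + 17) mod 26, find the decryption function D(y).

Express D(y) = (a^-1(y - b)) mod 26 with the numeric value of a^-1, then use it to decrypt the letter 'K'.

Step 1: Find a^-1, the modular inverse of 25 mod 26.
Step 2: We need 25 * a^-1 = 1 (mod 26).
Step 3: 25 * 25 = 625 = 24 * 26 + 1, so a^-1 = 25.
Step 4: D(y) = 25(y - 17) mod 26.
Step 5: Apply to 'K' (y = 10): D(10) = 25 * (10 - 17) mod 26 = 25 * -7 mod 26 = 7 -> 'H'.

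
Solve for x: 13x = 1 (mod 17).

Step 1: We need x such that 13 * x = 1 (mod 17).
Step 2: Using the extended Euclidean algorithm or trial:
  13 * 4 = 52 = 3 * 17 + 1.
Step 3: Since 52 mod 17 = 1, the inverse is x = 4.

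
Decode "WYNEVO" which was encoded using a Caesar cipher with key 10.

Step 1: Reverse the shift by subtracting 10 from each letter position.
  W (position 22) -> position (22-10) mod 26 = 12 -> M
  Y (position 24) -> position (24-10) mod 26 = 14 -> O
  N (position 13) -> position (13-10) mod 26 = 3 -> D
  E (position 4) -> position (4-10) mod 26 = 20 -> U
  V (position 21) -> position (21-10) mod 26 = 11 -> L
  O (position 14) -> position (14-10) mod 26 = 4 -> E
Decrypted message: MODULE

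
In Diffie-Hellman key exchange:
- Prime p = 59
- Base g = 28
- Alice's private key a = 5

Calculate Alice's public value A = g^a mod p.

Step 1: A = g^a mod p = 28^5 mod 59.
  28^1 mod 59 = 28
  28^2 mod 59 = (28 * 28) mod 59 = 17
  28^3 mod 59 = (17 * 28) mod 59 = 4
  28^4 mod 59 = (4 * 28) mod 59 = 53
  28^5 mod 59 = (53 * 28) mod 59 = 9
Result: A = 9.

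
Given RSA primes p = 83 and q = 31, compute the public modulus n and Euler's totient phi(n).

Step 1: n = p * q = 83 * 31 = 2573.
Step 2: phi(n) = (p-1)(q-1) = 82 * 30 = 2460.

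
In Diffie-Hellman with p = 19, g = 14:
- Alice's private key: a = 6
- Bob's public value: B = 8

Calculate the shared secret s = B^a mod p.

Step 1: s = B^a mod p = 8^6 mod 19.
  8^1 mod 19 = 8
  8^2 mod 19 = (8 * 8) mod 19 = 7
  8^3 mod 19 = (7 * 8) mod 19 = 18
  8^4 mod 19 = (18 * 8) mod 19 = 11
  8^5 mod 19 = (11 * 8) mod 19 = 12
  8^6 mod 19 = (12 * 8) mod 19 = 1
Result: shared secret = 1.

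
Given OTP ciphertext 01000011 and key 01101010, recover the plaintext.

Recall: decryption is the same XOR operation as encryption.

Step 1: XOR ciphertext with key:
  Ciphertext: 01000011
  Key:        01101010
  XOR:        00101001
Step 2: Plaintext = 00101001 = 41 in decimal.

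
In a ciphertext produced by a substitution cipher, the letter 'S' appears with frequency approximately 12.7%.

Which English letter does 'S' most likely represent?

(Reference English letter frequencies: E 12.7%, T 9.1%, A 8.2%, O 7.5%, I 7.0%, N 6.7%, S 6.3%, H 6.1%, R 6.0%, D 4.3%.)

Step 1: The observed frequency is 12.7%.
Step 2: Compare with English frequencies:
  E: 12.7% (difference: 0.0%) <-- closest
  T: 9.1% (difference: 3.6%)
  A: 8.2% (difference: 4.5%)
  O: 7.5% (difference: 5.2%)
  I: 7.0% (difference: 5.7%)
  N: 6.7% (difference: 6.0%)
  S: 6.3% (difference: 6.4%)
  H: 6.1% (difference: 6.6%)
  R: 6.0% (difference: 6.7%)
  D: 4.3% (difference: 8.4%)
Step 3: 'S' most likely represents 'E' (frequency 12.7%).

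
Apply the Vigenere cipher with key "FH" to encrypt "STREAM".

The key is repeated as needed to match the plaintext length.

Step 1: Repeat key to match plaintext length:
  Plaintext: STREAM
  Key:       FHFHFH
Step 2: Encrypt each letter:
  S(18) + F(5) = (18+5) mod 26 = 23 = X
  T(19) + H(7) = (19+7) mod 26 = 0 = A
  R(17) + F(5) = (17+5) mod 26 = 22 = W
  E(4) + H(7) = (4+7) mod 26 = 11 = L
  A(0) + F(5) = (0+5) mod 26 = 5 = F
  M(12) + H(7) = (12+7) mod 26 = 19 = T
Ciphertext: XAWLFT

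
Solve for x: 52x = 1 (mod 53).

Step 1: We need x such that 52 * x = 1 (mod 53).
Step 2: Using the extended Euclidean algorithm or trial:
  52 * 52 = 2704 = 51 * 53 + 1.
Step 3: Since 2704 mod 53 = 1, the inverse is x = 52.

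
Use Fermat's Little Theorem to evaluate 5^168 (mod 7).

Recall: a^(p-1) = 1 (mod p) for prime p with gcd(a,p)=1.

Step 1: Since 7 is prime, by Fermat's Little Theorem: 5^6 = 1 (mod 7).
Step 2: Reduce exponent: 168 mod 6 = 0.
Step 3: So 5^168 = 5^0 (mod 7).
Step 4: 5^0 mod 7 = 1.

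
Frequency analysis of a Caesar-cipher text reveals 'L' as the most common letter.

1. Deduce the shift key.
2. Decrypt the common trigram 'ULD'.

Step 1: In English, 'E' is the most frequent letter (12.7%).
Step 2: The most frequent ciphertext letter is 'L' (position 11).
Step 3: Shift = (11 - 4) mod 26 = 7.
Step 4: Decrypt 'ULD' by shifting back 7:
  U -> N
  L -> E
  D -> W
Step 5: 'ULD' decrypts to 'NEW'.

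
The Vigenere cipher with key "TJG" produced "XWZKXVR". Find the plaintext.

Step 1: Extend key: TJGTJGT
Step 2: Decrypt each letter (c - k) mod 26:
  X(23) - T(19) = (23-19) mod 26 = 4 = E
  W(22) - J(9) = (22-9) mod 26 = 13 = N
  Z(25) - G(6) = (25-6) mod 26 = 19 = T
  K(10) - T(19) = (10-19) mod 26 = 17 = R
  X(23) - J(9) = (23-9) mod 26 = 14 = O
  V(21) - G(6) = (21-6) mod 26 = 15 = P
  R(17) - T(19) = (17-19) mod 26 = 24 = Y
Plaintext: ENTROPY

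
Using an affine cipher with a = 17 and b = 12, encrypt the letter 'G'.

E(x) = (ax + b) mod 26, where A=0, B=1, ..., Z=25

Step 1: Convert 'G' to number: x = 6.
Step 2: E(6) = (17 * 6 + 12) mod 26 = 114 mod 26 = 10.
Step 3: Convert 10 back to letter: K.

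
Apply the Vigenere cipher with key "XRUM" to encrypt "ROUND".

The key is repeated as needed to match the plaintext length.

Step 1: Repeat key to match plaintext length:
  Plaintext: ROUND
  Key:       XRUMX
Step 2: Encrypt each letter:
  R(17) + X(23) = (17+23) mod 26 = 14 = O
  O(14) + R(17) = (14+17) mod 26 = 5 = F
  U(20) + U(20) = (20+20) mod 26 = 14 = O
  N(13) + M(12) = (13+12) mod 26 = 25 = Z
  D(3) + X(23) = (3+23) mod 26 = 0 = A
Ciphertext: OFOZA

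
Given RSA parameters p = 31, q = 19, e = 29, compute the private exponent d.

Step 1: n = 31 * 19 = 589.
Step 2: phi(n) = 30 * 18 = 540.
Step 3: Find d such that 29 * d = 1 (mod 540).
Step 4: d = 29^(-1) mod 540 = 149.
Verification: 29 * 149 = 4321 = 8 * 540 + 1.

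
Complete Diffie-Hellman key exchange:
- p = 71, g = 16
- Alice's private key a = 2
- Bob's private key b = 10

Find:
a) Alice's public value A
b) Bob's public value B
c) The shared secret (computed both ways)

Step 1: A = g^a mod p = 16^2 mod 71 = 43.
Step 2: B = g^b mod p = 16^10 mod 71 = 32.
Step 3: Alice computes s = B^a mod p = 32^2 mod 71 = 30.
Step 4: Bob computes s = A^b mod p = 43^10 mod 71 = 30.
Both sides agree: shared secret = 30.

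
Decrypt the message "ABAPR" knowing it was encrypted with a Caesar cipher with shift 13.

Step 1: Reverse the shift by subtracting 13 from each letter position.
  A (position 0) -> position (0-13) mod 26 = 13 -> N
  B (position 1) -> position (1-13) mod 26 = 14 -> O
  A (position 0) -> position (0-13) mod 26 = 13 -> N
  P (position 15) -> position (15-13) mod 26 = 2 -> C
  R (position 17) -> position (17-13) mod 26 = 4 -> E
Decrypted message: NONCE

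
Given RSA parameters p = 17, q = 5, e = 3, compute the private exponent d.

Step 1: n = 17 * 5 = 85.
Step 2: phi(n) = 16 * 4 = 64.
Step 3: Find d such that 3 * d = 1 (mod 64).
Step 4: d = 3^(-1) mod 64 = 43.
Verification: 3 * 43 = 129 = 2 * 64 + 1.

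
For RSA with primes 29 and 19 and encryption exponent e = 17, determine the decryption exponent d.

Step 1: n = 29 * 19 = 551.
Step 2: phi(n) = 28 * 18 = 504.
Step 3: Find d such that 17 * d = 1 (mod 504).
Step 4: d = 17^(-1) mod 504 = 89.
Verification: 17 * 89 = 1513 = 3 * 504 + 1.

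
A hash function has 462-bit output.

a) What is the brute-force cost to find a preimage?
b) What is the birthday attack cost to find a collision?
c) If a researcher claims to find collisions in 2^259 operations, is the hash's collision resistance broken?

Step 1: Preimage resistance requires brute-force of 2^462 operations.
Step 2: Collision resistance (birthday bound) = 2^(462/2) = 2^231.
Step 3: The claimed attack costs 2^259 operations.
Step 4: Since 2^259 >= 2^231, the claimed attack is no faster than the generic birthday attack, so this does not break collision resistance.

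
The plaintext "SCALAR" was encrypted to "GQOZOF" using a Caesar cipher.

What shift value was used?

Step 1: Compare first letters: S (position 18) -> G (position 6).
Step 2: Shift = (6 - 18) mod 26 = 14.
The shift value is 14.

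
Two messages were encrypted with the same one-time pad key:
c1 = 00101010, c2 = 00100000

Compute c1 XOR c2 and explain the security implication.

Step 1: c1 XOR c2 = (m1 XOR k) XOR (m2 XOR k).
Step 2: By XOR associativity/commutativity: = m1 XOR m2 XOR k XOR k = m1 XOR m2.
Step 3: 00101010 XOR 00100000 = 00001010 = 10.
Step 4: The key cancels out! An attacker learns m1 XOR m2 = 10, revealing the relationship between plaintexts.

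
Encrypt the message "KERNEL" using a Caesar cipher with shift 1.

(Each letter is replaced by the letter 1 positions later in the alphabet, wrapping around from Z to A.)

Step 1: For each letter, shift forward by 1 positions (mod 26).
  K (position 10) -> position (10+1) mod 26 = 11 -> L
  E (position 4) -> position (4+1) mod 26 = 5 -> F
  R (position 17) -> position (17+1) mod 26 = 18 -> S
  N (position 13) -> position (13+1) mod 26 = 14 -> O
  E (position 4) -> position (4+1) mod 26 = 5 -> F
  L (position 11) -> position (11+1) mod 26 = 12 -> M
Result: LFSOFM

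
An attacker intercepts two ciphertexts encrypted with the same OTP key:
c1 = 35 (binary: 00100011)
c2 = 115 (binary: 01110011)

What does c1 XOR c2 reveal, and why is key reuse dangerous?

Step 1: c1 XOR c2 = (m1 XOR k) XOR (m2 XOR k).
Step 2: By XOR associativity/commutativity: = m1 XOR m2 XOR k XOR k = m1 XOR m2.
Step 3: 00100011 XOR 01110011 = 01010000 = 80.
Step 4: The key cancels out! An attacker learns m1 XOR m2 = 80, revealing the relationship between plaintexts.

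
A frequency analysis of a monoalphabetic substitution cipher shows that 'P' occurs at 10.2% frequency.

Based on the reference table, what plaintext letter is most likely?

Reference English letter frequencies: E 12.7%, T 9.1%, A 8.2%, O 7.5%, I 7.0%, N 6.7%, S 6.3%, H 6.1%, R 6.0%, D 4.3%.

Step 1: The observed frequency is 10.2%.
Step 2: Compare with English frequencies:
  E: 12.7% (difference: 2.5%)
  T: 9.1% (difference: 1.1%) <-- closest
  A: 8.2% (difference: 2.0%)
  O: 7.5% (difference: 2.7%)
  I: 7.0% (difference: 3.2%)
  N: 6.7% (difference: 3.5%)
  S: 6.3% (difference: 3.9%)
  H: 6.1% (difference: 4.1%)
  R: 6.0% (difference: 4.2%)
  D: 4.3% (difference: 5.9%)
Step 3: 'P' most likely represents 'T' (frequency 9.1%).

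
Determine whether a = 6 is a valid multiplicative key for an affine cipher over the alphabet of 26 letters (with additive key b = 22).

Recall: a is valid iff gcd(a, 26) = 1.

Step 1: Compute gcd(6, 26).
Step 2: gcd(6, 26) = 2.
Since gcd = 2 != 1, 6 shares a common factor with 26, so it cannot be used.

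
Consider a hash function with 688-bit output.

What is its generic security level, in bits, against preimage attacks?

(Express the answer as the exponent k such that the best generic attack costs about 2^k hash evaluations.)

Step 1: The hash has a 688-bit output.
Step 2: Preimage resistance means: given a digest h(x), it should be infeasible to find any input that hashes to it.
With a 688-bit output there are 2^688 possible digests, so a generic brute-force preimage search costs about 2^688 evaluations.
Step 3: Security level = 688 bits.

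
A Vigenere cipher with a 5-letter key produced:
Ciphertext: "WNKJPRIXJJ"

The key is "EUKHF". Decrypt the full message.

Step 1: Key 'EUKHF' has length 5. Extended key: EUKHFEUKHF
Step 2: Decrypt each position:
  W(22) - E(4) = 18 = S
  N(13) - U(20) = 19 = T
  K(10) - K(10) = 0 = A
  J(9) - H(7) = 2 = C
  P(15) - F(5) = 10 = K
  R(17) - E(4) = 13 = N
  I(8) - U(20) = 14 = O
  X(23) - K(10) = 13 = N
  J(9) - H(7) = 2 = C
  J(9) - F(5) = 4 = E
Plaintext: STACKNONCE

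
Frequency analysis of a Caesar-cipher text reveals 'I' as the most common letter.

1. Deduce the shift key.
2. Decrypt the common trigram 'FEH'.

Step 1: In English, 'E' is the most frequent letter (12.7%).
Step 2: The most frequent ciphertext letter is 'I' (position 8).
Step 3: Shift = (8 - 4) mod 26 = 4.
Step 4: Decrypt 'FEH' by shifting back 4:
  F -> B
  E -> A
  H -> D
Step 5: 'FEH' decrypts to 'BAD'.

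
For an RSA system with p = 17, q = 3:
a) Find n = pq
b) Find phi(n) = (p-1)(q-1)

Step 1: n = p * q = 17 * 3 = 51.
Step 2: phi(n) = (p-1)(q-1) = 16 * 2 = 32.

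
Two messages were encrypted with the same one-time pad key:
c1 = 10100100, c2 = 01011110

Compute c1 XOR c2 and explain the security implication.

Step 1: c1 XOR c2 = (m1 XOR k) XOR (m2 XOR k).
Step 2: By XOR associativity/commutativity: = m1 XOR m2 XOR k XOR k = m1 XOR m2.
Step 3: 10100100 XOR 01011110 = 11111010 = 250.
Step 4: The key cancels out! An attacker learns m1 XOR m2 = 250, revealing the relationship between plaintexts.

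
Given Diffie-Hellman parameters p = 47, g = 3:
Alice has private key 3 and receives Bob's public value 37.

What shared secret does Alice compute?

Step 1: s = B^a mod p = 37^3 mod 47.
  37^1 mod 47 = 37
  37^2 mod 47 = (37 * 37) mod 47 = 6
  37^3 mod 47 = (6 * 37) mod 47 = 34
Result: shared secret = 34.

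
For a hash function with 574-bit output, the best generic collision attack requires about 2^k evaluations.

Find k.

Step 1: The hash has a 574-bit output.
Step 2: Collision resistance means it should be infeasible to find any x != y with h(x) = h(y).
By the birthday bound, a generic collision search succeeds after about sqrt(2^574) = 2^(574/2) = 2^287 evaluations.
Step 3: Security level = 287 bits.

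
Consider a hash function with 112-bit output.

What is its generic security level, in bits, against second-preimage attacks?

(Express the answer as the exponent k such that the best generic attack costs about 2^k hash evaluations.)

Step 1: The hash has a 112-bit output.
Step 2: Second-preimage resistance means: given a specific input x, it should be infeasible to find a different y with h(y) = h(x).
With a 112-bit output, a generic search for a second preimage costs about 2^112 evaluations (each trial matches the fixed target with probability 2^-112).
Step 3: Security level = 112 bits.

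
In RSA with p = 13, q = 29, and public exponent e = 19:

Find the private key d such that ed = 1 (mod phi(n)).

Step 1: n = 13 * 29 = 377.
Step 2: phi(n) = 12 * 28 = 336.
Step 3: Find d such that 19 * d = 1 (mod 336).
Step 4: d = 19^(-1) mod 336 = 283.
Verification: 19 * 283 = 5377 = 16 * 336 + 1.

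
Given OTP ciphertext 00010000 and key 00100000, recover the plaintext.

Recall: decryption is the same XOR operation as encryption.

Step 1: XOR ciphertext with key:
  Ciphertext: 00010000
  Key:        00100000
  XOR:        00110000
Step 2: Plaintext = 00110000 = 48 in decimal.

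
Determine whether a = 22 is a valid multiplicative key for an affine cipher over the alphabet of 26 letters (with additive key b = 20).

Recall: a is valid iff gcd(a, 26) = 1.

Step 1: Compute gcd(22, 26).
Step 2: gcd(22, 26) = 2.
Since gcd = 2 != 1, 22 shares a common factor with 26, so it cannot be used.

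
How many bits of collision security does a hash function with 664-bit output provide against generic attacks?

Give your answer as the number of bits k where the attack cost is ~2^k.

Step 1: The hash has a 664-bit output.
Step 2: Collision resistance means it should be infeasible to find any x != y with h(x) = h(y).
By the birthday bound, a generic collision search succeeds after about sqrt(2^664) = 2^(664/2) = 2^332 evaluations.
Step 3: Security level = 332 bits.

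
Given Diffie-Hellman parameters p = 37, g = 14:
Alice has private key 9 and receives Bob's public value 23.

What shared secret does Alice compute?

Step 1: s = B^a mod p = 23^9 mod 37.
  23^1 mod 37 = 23
  23^2 mod 37 = (23 * 23) mod 37 = 11
  23^3 mod 37 = (11 * 23) mod 37 = 31
  23^4 mod 37 = (31 * 23) mod 37 = 10
  23^5 mod 37 = (10 * 23) mod 37 = 8
  23^6 mod 37 = (8 * 23) mod 37 = 36
  23^7 mod 37 = (36 * 23) mod 37 = 14
  23^8 mod 37 = (14 * 23) mod 37 = 26
  23^9 mod 37 = (26 * 23) mod 37 = 6
Result: shared secret = 6.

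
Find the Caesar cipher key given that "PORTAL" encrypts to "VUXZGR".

Step 1: Compare first letters: P (position 15) -> V (position 21).
Step 2: Shift = (21 - 15) mod 26 = 6.
The shift value is 6.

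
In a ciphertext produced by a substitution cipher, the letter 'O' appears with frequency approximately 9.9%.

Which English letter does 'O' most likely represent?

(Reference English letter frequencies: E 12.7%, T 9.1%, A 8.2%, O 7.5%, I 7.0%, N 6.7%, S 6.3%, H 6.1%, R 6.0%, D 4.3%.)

Step 1: The observed frequency is 9.9%.
Step 2: Compare with English frequencies:
  E: 12.7% (difference: 2.8%)
  T: 9.1% (difference: 0.8%) <-- closest
  A: 8.2% (difference: 1.7%)
  O: 7.5% (difference: 2.4%)
  I: 7.0% (difference: 2.9%)
  N: 6.7% (difference: 3.2%)
  S: 6.3% (difference: 3.6%)
  H: 6.1% (difference: 3.8%)
  R: 6.0% (difference: 3.9%)
  D: 4.3% (difference: 5.6%)
Step 3: 'O' most likely represents 'T' (frequency 9.1%).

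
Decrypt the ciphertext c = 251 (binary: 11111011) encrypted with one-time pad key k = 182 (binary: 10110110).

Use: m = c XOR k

Step 1: XOR ciphertext with key:
  Ciphertext: 11111011
  Key:        10110110
  XOR:        01001101
Step 2: Plaintext = 01001101 = 77 in decimal.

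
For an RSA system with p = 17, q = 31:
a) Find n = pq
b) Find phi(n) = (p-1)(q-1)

Step 1: n = p * q = 17 * 31 = 527.
Step 2: phi(n) = (p-1)(q-1) = 16 * 30 = 480.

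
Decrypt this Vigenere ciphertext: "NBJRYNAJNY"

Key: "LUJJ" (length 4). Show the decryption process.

Step 1: Key 'LUJJ' has length 4. Extended key: LUJJLUJJLU
Step 2: Decrypt each position:
  N(13) - L(11) = 2 = C
  B(1) - U(20) = 7 = H
  J(9) - J(9) = 0 = A
  R(17) - J(9) = 8 = I
  Y(24) - L(11) = 13 = N
  N(13) - U(20) = 19 = T
  A(0) - J(9) = 17 = R
  J(9) - J(9) = 0 = A
  N(13) - L(11) = 2 = C
  Y(24) - U(20) = 4 = E
Plaintext: CHAINTRACE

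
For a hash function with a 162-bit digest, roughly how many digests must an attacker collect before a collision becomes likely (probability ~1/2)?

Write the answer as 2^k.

Step 1: The birthday paradox gives collision probability ~50% after sqrt(2^n) = 2^(n/2) hashes.
Step 2: For 162-bit output: 2^(162/2) = 2^81.
Step 3: Approximately 2^81 hash computations needed.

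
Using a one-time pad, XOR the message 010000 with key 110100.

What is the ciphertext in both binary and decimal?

Step 1: Write out the XOR operation bit by bit:
  Message: 010000
  Key:     110100
  XOR:     100100
Step 2: Convert to decimal: 100100 = 36.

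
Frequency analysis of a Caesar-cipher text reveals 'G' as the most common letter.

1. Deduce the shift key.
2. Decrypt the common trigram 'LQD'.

Step 1: In English, 'E' is the most frequent letter (12.7%).
Step 2: The most frequent ciphertext letter is 'G' (position 6).
Step 3: Shift = (6 - 4) mod 26 = 2.
Step 4: Decrypt 'LQD' by shifting back 2:
  L -> J
  Q -> O
  D -> B
Step 5: 'LQD' decrypts to 'JOB'.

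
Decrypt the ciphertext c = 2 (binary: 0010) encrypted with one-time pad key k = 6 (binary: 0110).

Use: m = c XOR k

Step 1: XOR ciphertext with key:
  Ciphertext: 0010
  Key:        0110
  XOR:        0100
Step 2: Plaintext = 0100 = 4 in decimal.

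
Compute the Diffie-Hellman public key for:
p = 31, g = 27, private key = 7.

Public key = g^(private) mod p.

Step 1: A = g^a mod p = 27^7 mod 31.
  27^1 mod 31 = 27
  27^2 mod 31 = (27 * 27) mod 31 = 16
  27^3 mod 31 = (16 * 27) mod 31 = 29
  27^4 mod 31 = (29 * 27) mod 31 = 8
  27^5 mod 31 = (8 * 27) mod 31 = 30
  27^6 mod 31 = (30 * 27) mod 31 = 4
  27^7 mod 31 = (4 * 27) mod 31 = 15
Result: A = 15.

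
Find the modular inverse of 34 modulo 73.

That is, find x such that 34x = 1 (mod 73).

Step 1: We need x such that 34 * x = 1 (mod 73).
Step 2: Using the extended Euclidean algorithm or trial:
  34 * 58 = 1972 = 27 * 73 + 1.
Step 3: Since 1972 mod 73 = 1, the inverse is x = 58.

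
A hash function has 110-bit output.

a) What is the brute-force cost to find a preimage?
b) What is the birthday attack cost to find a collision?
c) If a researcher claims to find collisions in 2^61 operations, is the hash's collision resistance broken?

Step 1: Preimage resistance requires brute-force of 2^110 operations.
Step 2: Collision resistance (birthday bound) = 2^(110/2) = 2^55.
Step 3: The claimed attack costs 2^61 operations.
Step 4: Since 2^61 >= 2^55, the claimed attack is no faster than the generic birthday attack, so this does not break collision resistance.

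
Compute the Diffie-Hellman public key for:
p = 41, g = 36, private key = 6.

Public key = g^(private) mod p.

Step 1: A = g^a mod p = 36^6 mod 41.
  36^1 mod 41 = 36
  36^2 mod 41 = (36 * 36) mod 41 = 25
  36^3 mod 41 = (25 * 36) mod 41 = 39
  36^4 mod 41 = (39 * 36) mod 41 = 10
  36^5 mod 41 = (10 * 36) mod 41 = 32
  36^6 mod 41 = (32 * 36) mod 41 = 4
Result: A = 4.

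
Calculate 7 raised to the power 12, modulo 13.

Step 1: Compute 7^12 mod 13 step by step, reducing modulo 13 at each step.
  7^1 mod 13 = 7
  7^2 mod 13 = (7 * 7) mod 13 = 10
  7^3 mod 13 = (10 * 7) mod 13 = 5
  7^4 mod 13 = (5 * 7) mod 13 = 9
  7^5 mod 13 = (9 * 7) mod 13 = 11
  7^6 mod 13 = (11 * 7) mod 13 = 12
  7^7 mod 13 = (12 * 7) mod 13 = 6
  7^8 mod 13 = (6 * 7) mod 13 = 3
  7^9 mod 13 = (3 * 7) mod 13 = 8
  7^10 mod 13 = (8 * 7) mod 13 = 4
  7^11 mod 13 = (4 * 7) mod 13 = 2
  7^12 mod 13 = (2 * 7) mod 13 = 1
Step 2: Result = 1.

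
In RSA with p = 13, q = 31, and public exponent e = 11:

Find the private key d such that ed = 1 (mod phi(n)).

Step 1: n = 13 * 31 = 403.
Step 2: phi(n) = 12 * 30 = 360.
Step 3: Find d such that 11 * d = 1 (mod 360).
Step 4: d = 11^(-1) mod 360 = 131.
Verification: 11 * 131 = 1441 = 4 * 360 + 1.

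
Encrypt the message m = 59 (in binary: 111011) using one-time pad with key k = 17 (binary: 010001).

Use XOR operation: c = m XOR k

Step 1: Write out the XOR operation bit by bit:
  Message: 111011
  Key:     010001
  XOR:     101010
Step 2: Convert to decimal: 101010 = 42.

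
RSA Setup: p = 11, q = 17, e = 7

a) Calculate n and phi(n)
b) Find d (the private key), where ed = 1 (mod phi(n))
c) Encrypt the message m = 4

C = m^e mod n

Step 1: n = 11 * 17 = 187.
Step 2: phi(n) = (11-1)(17-1) = 10 * 16 = 160.
Step 3: Find d = 7^(-1) mod 160 = 23.
  Verify: 7 * 23 = 161 = 1 (mod 160).
Step 4: C = 4^7 mod 187 = 115.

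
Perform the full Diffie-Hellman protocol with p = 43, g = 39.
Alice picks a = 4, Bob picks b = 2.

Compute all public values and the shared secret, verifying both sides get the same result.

Step 1: A = g^a mod p = 39^4 mod 43 = 41.
Step 2: B = g^b mod p = 39^2 mod 43 = 16.
Step 3: Alice computes s = B^a mod p = 16^4 mod 43 = 4.
Step 4: Bob computes s = A^b mod p = 41^2 mod 43 = 4.
Both sides agree: shared secret = 4.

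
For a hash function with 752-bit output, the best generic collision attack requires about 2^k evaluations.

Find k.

Step 1: The hash has a 752-bit output.
Step 2: Collision resistance means it should be infeasible to find any x != y with h(x) = h(y).
By the birthday bound, a generic collision search succeeds after about sqrt(2^752) = 2^(752/2) = 2^376 evaluations.
Step 3: Security level = 376 bits.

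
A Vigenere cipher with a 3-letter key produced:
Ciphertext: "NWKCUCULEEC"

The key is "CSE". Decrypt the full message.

Step 1: Key 'CSE' has length 3. Extended key: CSECSECSECS
Step 2: Decrypt each position:
  N(13) - C(2) = 11 = L
  W(22) - S(18) = 4 = E
  K(10) - E(4) = 6 = G
  C(2) - C(2) = 0 = A
  U(20) - S(18) = 2 = C
  C(2) - E(4) = 24 = Y
  U(20) - C(2) = 18 = S
  L(11) - S(18) = 19 = T
  E(4) - E(4) = 0 = A
  E(4) - C(2) = 2 = C
  C(2) - S(18) = 10 = K
Plaintext: LEGACYSTACK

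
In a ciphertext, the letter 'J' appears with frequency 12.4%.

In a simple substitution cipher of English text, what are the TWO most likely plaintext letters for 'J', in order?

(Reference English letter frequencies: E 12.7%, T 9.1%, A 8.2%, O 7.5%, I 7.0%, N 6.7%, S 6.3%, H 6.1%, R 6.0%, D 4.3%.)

Step 1: Observed frequency of 'J' is 12.4%.
Step 2: Compute distances to each reference frequency and sort:
  E (12.7%): difference = 0.3% <-- BEST
  T (9.1%): difference = 3.3% <-- RUNNER-UP
  A (8.2%): difference = 4.2%
  O (7.5%): difference = 4.9%
  I (7.0%): difference = 5.4%
Step 3: Most likely is 'E' (12.7%, diff 0.3%); second most likely is 'T' (9.1%, diff 3.3%).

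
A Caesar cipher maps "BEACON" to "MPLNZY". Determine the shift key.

Step 1: Compare first letters: B (position 1) -> M (position 12).
Step 2: Shift = (12 - 1) mod 26 = 11.
The shift value is 11.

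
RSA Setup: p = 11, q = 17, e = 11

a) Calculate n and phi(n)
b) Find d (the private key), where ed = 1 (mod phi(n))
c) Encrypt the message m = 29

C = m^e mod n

Step 1: n = 11 * 17 = 187.
Step 2: phi(n) = (11-1)(17-1) = 10 * 16 = 160.
Step 3: Find d = 11^(-1) mod 160 = 131.
  Verify: 11 * 131 = 1441 = 1 (mod 160).
Step 4: C = 29^11 mod 187 = 40.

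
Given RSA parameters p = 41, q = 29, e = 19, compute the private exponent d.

Step 1: n = 41 * 29 = 1189.
Step 2: phi(n) = 40 * 28 = 1120.
Step 3: Find d such that 19 * d = 1 (mod 1120).
Step 4: d = 19^(-1) mod 1120 = 59.
Verification: 19 * 59 = 1121 = 1 * 1120 + 1.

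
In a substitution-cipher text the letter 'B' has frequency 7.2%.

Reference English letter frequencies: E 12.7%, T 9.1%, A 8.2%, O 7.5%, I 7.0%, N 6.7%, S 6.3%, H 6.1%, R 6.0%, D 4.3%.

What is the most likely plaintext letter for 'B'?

Step 1: The observed frequency is 7.2%.
Step 2: Compare with English frequencies:
  E: 12.7% (difference: 5.5%)
  T: 9.1% (difference: 1.9%)
  A: 8.2% (difference: 1.0%)
  O: 7.5% (difference: 0.3%)
  I: 7.0% (difference: 0.2%) <-- closest
  N: 6.7% (difference: 0.5%)
  S: 6.3% (difference: 0.9%)
  H: 6.1% (difference: 1.1%)
  R: 6.0% (difference: 1.2%)
  D: 4.3% (difference: 2.9%)
Step 3: 'B' most likely represents 'I' (frequency 7.0%).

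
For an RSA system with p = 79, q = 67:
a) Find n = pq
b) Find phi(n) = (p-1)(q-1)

Step 1: n = p * q = 79 * 67 = 5293.
Step 2: phi(n) = (p-1)(q-1) = 78 * 66 = 5148.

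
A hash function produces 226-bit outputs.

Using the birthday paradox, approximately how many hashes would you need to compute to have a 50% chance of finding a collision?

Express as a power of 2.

Step 1: The birthday paradox gives collision probability ~50% after sqrt(2^n) = 2^(n/2) hashes.
Step 2: For 226-bit output: 2^(226/2) = 2^113.
Step 3: Approximately 2^113 hash computations needed.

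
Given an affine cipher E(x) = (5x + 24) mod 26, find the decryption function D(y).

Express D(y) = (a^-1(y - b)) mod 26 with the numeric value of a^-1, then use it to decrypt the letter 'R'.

Step 1: Find a^-1, the modular inverse of 5 mod 26.
Step 2: We need 5 * a^-1 = 1 (mod 26).
Step 3: 5 * 21 = 105 = 4 * 26 + 1, so a^-1 = 21.
Step 4: D(y) = 21(y - 24) mod 26.
Step 5: Apply to 'R' (y = 17): D(17) = 21 * (17 - 24) mod 26 = 21 * -7 mod 26 = 9 -> 'J'.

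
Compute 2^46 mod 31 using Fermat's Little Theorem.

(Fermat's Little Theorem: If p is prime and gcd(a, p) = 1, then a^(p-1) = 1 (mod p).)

Step 1: Since 31 is prime, by Fermat's Little Theorem: 2^30 = 1 (mod 31).
Step 2: Reduce exponent: 46 mod 30 = 16.
Step 3: So 2^46 = 2^16 (mod 31).
Step 4: 2^16 mod 31 = 2.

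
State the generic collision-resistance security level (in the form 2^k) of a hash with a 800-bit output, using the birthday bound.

Step 1: The birthday paradox gives collision probability ~50% after sqrt(2^n) = 2^(n/2) hashes.
Step 2: For 800-bit output: 2^(800/2) = 2^400.
Step 3: Approximately 2^400 hash computations needed.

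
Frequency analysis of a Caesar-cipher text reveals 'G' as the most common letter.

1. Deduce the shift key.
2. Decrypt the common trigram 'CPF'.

Step 1: In English, 'E' is the most frequent letter (12.7%).
Step 2: The most frequent ciphertext letter is 'G' (position 6).
Step 3: Shift = (6 - 4) mod 26 = 2.
Step 4: Decrypt 'CPF' by shifting back 2:
  C -> A
  P -> N
  F -> D
Step 5: 'CPF' decrypts to 'AND'.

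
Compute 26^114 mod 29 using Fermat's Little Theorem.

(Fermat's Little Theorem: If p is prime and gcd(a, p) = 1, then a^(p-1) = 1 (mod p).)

Step 1: Since 29 is prime, by Fermat's Little Theorem: 26^28 = 1 (mod 29).
Step 2: Reduce exponent: 114 mod 28 = 2.
Step 3: So 26^114 = 26^2 (mod 29).
Step 4: 26^2 mod 29 = 9.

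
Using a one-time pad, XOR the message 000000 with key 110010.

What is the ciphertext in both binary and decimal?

Step 1: Write out the XOR operation bit by bit:
  Message: 000000
  Key:     110010
  XOR:     110010
Step 2: Convert to decimal: 110010 = 50.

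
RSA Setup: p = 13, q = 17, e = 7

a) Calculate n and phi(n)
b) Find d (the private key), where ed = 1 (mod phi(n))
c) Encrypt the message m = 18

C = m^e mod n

Step 1: n = 13 * 17 = 221.
Step 2: phi(n) = (13-1)(17-1) = 12 * 16 = 192.
Step 3: Find d = 7^(-1) mod 192 = 55.
  Verify: 7 * 55 = 385 = 1 (mod 192).
Step 4: C = 18^7 mod 221 = 86.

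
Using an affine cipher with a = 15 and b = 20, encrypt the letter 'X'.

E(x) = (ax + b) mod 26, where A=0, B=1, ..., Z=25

Step 1: Convert 'X' to number: x = 23.
Step 2: E(23) = (15 * 23 + 20) mod 26 = 365 mod 26 = 1.
Step 3: Convert 1 back to letter: B.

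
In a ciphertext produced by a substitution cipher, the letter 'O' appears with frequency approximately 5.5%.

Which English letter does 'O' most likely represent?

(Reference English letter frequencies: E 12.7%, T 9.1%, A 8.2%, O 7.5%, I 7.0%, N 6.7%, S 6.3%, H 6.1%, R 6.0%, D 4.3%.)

Step 1: The observed frequency is 5.5%.
Step 2: Compare with English frequencies:
  E: 12.7% (difference: 7.2%)
  T: 9.1% (difference: 3.6%)
  A: 8.2% (difference: 2.7%)
  O: 7.5% (difference: 2.0%)
  I: 7.0% (difference: 1.5%)
  N: 6.7% (difference: 1.2%)
  S: 6.3% (difference: 0.8%)
  H: 6.1% (difference: 0.6%)
  R: 6.0% (difference: 0.5%) <-- closest
  D: 4.3% (difference: 1.2%)
Step 3: 'O' most likely represents 'R' (frequency 6.0%).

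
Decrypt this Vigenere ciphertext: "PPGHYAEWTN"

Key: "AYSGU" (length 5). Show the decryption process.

Step 1: Key 'AYSGU' has length 5. Extended key: AYSGUAYSGU
Step 2: Decrypt each position:
  P(15) - A(0) = 15 = P
  P(15) - Y(24) = 17 = R
  G(6) - S(18) = 14 = O
  H(7) - G(6) = 1 = B
  Y(24) - U(20) = 4 = E
  A(0) - A(0) = 0 = A
  E(4) - Y(24) = 6 = G
  W(22) - S(18) = 4 = E
  T(19) - G(6) = 13 = N
  N(13) - U(20) = 19 = T
Plaintext: PROBEAGENT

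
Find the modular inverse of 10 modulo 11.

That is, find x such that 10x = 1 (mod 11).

Step 1: We need x such that 10 * x = 1 (mod 11).
Step 2: Using the extended Euclidean algorithm or trial:
  10 * 10 = 100 = 9 * 11 + 1.
Step 3: Since 100 mod 11 = 1, the inverse is x = 10.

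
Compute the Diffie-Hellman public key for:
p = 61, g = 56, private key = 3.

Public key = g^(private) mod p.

Step 1: A = g^a mod p = 56^3 mod 61.
  56^1 mod 61 = 56
  56^2 mod 61 = (56 * 56) mod 61 = 25
  56^3 mod 61 = (25 * 56) mod 61 = 58
Result: A = 58.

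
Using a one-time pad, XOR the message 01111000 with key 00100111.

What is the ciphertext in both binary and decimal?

Step 1: Write out the XOR operation bit by bit:
  Message: 01111000
  Key:     00100111
  XOR:     01011111
Step 2: Convert to decimal: 01011111 = 95.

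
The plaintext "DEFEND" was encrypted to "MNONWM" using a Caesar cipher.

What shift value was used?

Step 1: Compare first letters: D (position 3) -> M (position 12).
Step 2: Shift = (12 - 3) mod 26 = 9.
The shift value is 9.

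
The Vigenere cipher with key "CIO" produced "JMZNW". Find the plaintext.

Step 1: Extend key: CIOCI
Step 2: Decrypt each letter (c - k) mod 26:
  J(9) - C(2) = (9-2) mod 26 = 7 = H
  M(12) - I(8) = (12-8) mod 26 = 4 = E
  Z(25) - O(14) = (25-14) mod 26 = 11 = L
  N(13) - C(2) = (13-2) mod 26 = 11 = L
  W(22) - I(8) = (22-8) mod 26 = 14 = O
Plaintext: HELLO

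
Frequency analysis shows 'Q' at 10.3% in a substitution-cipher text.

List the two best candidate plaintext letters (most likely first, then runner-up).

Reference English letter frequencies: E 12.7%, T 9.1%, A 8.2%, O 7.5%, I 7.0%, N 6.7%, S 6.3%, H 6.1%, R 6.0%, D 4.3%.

Step 1: Observed frequency of 'Q' is 10.3%.
Step 2: Compute distances to each reference frequency and sort:
  T (9.1%): difference = 1.2% <-- BEST
  A (8.2%): difference = 2.1% <-- RUNNER-UP
  E (12.7%): difference = 2.4%
  O (7.5%): difference = 2.8%
  I (7.0%): difference = 3.3%
Step 3: Most likely is 'T' (9.1%, diff 1.2%); second most likely is 'A' (8.2%, diff 2.1%).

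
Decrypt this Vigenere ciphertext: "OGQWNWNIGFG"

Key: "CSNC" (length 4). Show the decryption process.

Step 1: Key 'CSNC' has length 4. Extended key: CSNCCSNCCSN
Step 2: Decrypt each position:
  O(14) - C(2) = 12 = M
  G(6) - S(18) = 14 = O
  Q(16) - N(13) = 3 = D
  W(22) - C(2) = 20 = U
  N(13) - C(2) = 11 = L
  W(22) - S(18) = 4 = E
  N(13) - N(13) = 0 = A
  I(8) - C(2) = 6 = G
  G(6) - C(2) = 4 = E
  F(5) - S(18) = 13 = N
  G(6) - N(13) = 19 = T
Plaintext: MODULEAGENT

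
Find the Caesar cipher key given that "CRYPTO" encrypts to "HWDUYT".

Step 1: Compare first letters: C (position 2) -> H (position 7).
Step 2: Shift = (7 - 2) mod 26 = 5.
The shift value is 5.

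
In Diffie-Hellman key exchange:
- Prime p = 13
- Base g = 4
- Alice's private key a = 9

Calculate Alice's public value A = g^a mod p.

Step 1: A = g^a mod p = 4^9 mod 13.
  4^1 mod 13 = 4
  4^2 mod 13 = (4 * 4) mod 13 = 3
  4^3 mod 13 = (3 * 4) mod 13 = 12
  4^4 mod 13 = (12 * 4) mod 13 = 9
  4^5 mod 13 = (9 * 4) mod 13 = 10
  4^6 mod 13 = (10 * 4) mod 13 = 1
  4^7 mod 13 = (1 * 4) mod 13 = 4
  4^8 mod 13 = (4 * 4) mod 13 = 3
  4^9 mod 13 = (3 * 4) mod 13 = 12
Result: A = 12.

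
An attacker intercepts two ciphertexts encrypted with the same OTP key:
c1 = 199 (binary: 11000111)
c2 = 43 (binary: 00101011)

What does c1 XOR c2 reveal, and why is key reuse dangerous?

Step 1: c1 XOR c2 = (m1 XOR k) XOR (m2 XOR k).
Step 2: By XOR associativity/commutativity: = m1 XOR m2 XOR k XOR k = m1 XOR m2.
Step 3: 11000111 XOR 00101011 = 11101100 = 236.
Step 4: The key cancels out! An attacker learns m1 XOR m2 = 236, revealing the relationship between plaintexts.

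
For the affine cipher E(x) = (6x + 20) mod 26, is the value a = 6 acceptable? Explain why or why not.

Step 1: Compute gcd(6, 26).
Step 2: gcd(6, 26) = 2.
Since gcd = 2 != 1, 6 shares a common factor with 26, so it cannot be used.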